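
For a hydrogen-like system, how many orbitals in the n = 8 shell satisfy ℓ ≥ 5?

39

With n = 8 the allowed ℓ are 0, 1, …, 7.
Orbitals with ℓ ≥ 5, by ℓ: ℓ=5 → 11; ℓ=6 → 13; ℓ=7 → 15.
Total orbitals: 11 + 13 + 15 = 39.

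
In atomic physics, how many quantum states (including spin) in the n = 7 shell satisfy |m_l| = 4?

With n = 7 the allowed l are 0, 1, …, 6.
Per l-value: l=4 → 2; l=5 → 2; l=6 → 2.
Orbitals: 2 + 2 + 2 = 6. Each orbital carries two spin states, so 6 × 2 = 12 states.

12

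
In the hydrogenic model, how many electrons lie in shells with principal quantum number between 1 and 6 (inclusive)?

182

Shell n has n² orbitals: 1²=1 + 2²=4 + 3²=9 + 4²=16 + 5²=25 + 6²=36 = 91 orbitals.
Two spin states per orbital: 2 × 91 = 182 electrons.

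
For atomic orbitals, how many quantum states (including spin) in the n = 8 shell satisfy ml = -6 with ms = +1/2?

For n = 8, l ranges over 0 … 7.
The (l, ml) pairs meeting ml = -6 give: l=6 → 1; l=7 → 1.
Orbitals: 1 + 1 = 2. With ms fixed to a single value there is one state per orbital, giving 2 states.

2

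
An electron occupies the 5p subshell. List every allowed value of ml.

-1, 0, 1

The 5p subshell has l = 1, and ml takes every integer from −l to +l. With l = 1 that gives the 3 values -1, 0, 1.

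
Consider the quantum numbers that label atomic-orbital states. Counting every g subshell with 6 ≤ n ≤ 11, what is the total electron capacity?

108

A g subshell (l = 4) exists for every n ≥ 5, so shells n = 6, 7, 8, 9, 10, 11 each contribute one — 6 subshells.
Since each g subshell holds 2(2·4+1) = 18 electrons, the total is 6 × 18 = 108.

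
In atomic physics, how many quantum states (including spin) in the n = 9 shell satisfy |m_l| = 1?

For n = 9, l ranges over 0 … 8.
The (l, m_l) pairs meeting |m_l| = 1 give: l=1 → 2; l=2 → 2; l=3 → 2; l=4 → 2; l=5 → 2; l=6 → 2; l=7 → 2; l=8 → 2.
Orbitals: 2 + 2 + 2 + 2 + 2 + 2 + 2 + 2 = 16. Each orbital carries two spin states, so 16 × 2 = 32 states.

32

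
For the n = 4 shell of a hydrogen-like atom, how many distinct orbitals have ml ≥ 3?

Orbitals with ml ≥ 3, by l: l=3 → 1.
Total orbitals: 1.

1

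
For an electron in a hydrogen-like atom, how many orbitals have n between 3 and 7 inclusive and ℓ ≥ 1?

For each n in the range, tally the orbitals obeying ℓ ≥ 1:
n=3 → 8; n=4 → 15; n=5 → 24; n=6 → 35; n=7 → 48.
Total orbitals: 8 + 15 + 24 + 35 + 48 = 130.

130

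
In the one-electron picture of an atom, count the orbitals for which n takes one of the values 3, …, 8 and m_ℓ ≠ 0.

166

For each n in the range, tally the orbitals obeying m_ℓ ≠ 0:
n=3 → 6; n=4 → 12; n=5 → 20; n=6 → 30; n=7 → 42; n=8 → 56.
Total orbitals: 6 + 12 + 20 + 30 + 42 + 56 = 166.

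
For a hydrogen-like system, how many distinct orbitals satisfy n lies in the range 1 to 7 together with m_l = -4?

Go shell by shell, enumerating (l, m_l) with m_l = -4:
n=5 → 1; n=6 → 2; n=7 → 3.
Total orbitals: 1 + 2 + 3 = 6.

6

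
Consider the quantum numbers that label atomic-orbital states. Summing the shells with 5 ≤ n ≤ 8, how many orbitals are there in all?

174

Shell n has n² orbitals: 5²=25 + 6²=36 + 7²=49 + 8²=64 = 174 orbitals.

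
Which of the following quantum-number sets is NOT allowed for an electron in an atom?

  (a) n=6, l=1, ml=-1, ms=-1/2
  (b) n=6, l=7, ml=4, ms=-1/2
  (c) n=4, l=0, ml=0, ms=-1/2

(b)

(b) has l = 7 ≥ n = 6, violating 0 ≤ l ≤ n−1.
The remaining sets (a), (c) satisfy all four rules.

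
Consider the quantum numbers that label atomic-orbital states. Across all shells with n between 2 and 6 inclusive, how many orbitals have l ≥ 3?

Work shell by shell — for each n, count the (l, ml) pairs that satisfy l ≥ 3:
n=4 → 7; n=5 → 16; n=6 → 27.
Total orbitals: 7 + 16 + 27 = 50.

50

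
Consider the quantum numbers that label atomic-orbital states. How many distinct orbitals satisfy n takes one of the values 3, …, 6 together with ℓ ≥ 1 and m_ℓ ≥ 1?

34

Go shell by shell, enumerating (ℓ, m_ℓ) with ℓ ≥ 1 and m_ℓ ≥ 1:
n=3 → 3; n=4 → 6; n=5 → 10; n=6 → 15.
Total orbitals: 3 + 6 + 10 + 15 = 34.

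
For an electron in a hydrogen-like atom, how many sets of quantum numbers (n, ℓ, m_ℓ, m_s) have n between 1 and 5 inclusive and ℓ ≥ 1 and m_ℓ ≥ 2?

Work shell by shell — for each n, count the (ℓ, m_ℓ) pairs that satisfy ℓ ≥ 1 and m_ℓ ≥ 2:
n=3 → 1; n=4 → 3; n=5 → 6.
Orbitals: 1 + 3 + 6 = 10. Including both spin states (m_s = ±1/2) gives 2 × 10 = 20 states.

20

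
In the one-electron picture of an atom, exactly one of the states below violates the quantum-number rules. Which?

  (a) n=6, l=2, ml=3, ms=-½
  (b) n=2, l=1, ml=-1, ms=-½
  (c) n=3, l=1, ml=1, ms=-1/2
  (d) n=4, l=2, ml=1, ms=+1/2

(a) has |ml| = 3 > l = 2, violating −l ≤ ml ≤ l.
The remaining sets (b), (c), (d) satisfy all four rules.

(a)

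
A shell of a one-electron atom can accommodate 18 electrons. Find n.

n = 3

2n² = 18 ⇒ n² = 9 ⇒ n = 3.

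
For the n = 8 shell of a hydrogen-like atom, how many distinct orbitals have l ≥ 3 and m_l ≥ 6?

Contributions: l=6 → 1; l=7 → 2.
Total orbitals: 1 + 2 = 3.

3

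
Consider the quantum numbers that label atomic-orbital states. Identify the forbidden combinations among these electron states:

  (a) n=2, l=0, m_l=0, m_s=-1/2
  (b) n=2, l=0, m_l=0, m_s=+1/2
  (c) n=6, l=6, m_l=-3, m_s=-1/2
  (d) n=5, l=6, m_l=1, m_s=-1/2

(c) and (d)

(c) has l = 6 ≥ n = 6, violating 0 ≤ l ≤ n−1.
(d) has l = 6 ≥ n = 5, violating 0 ≤ l ≤ n−1.
The remaining sets (a), (b) satisfy all four rules.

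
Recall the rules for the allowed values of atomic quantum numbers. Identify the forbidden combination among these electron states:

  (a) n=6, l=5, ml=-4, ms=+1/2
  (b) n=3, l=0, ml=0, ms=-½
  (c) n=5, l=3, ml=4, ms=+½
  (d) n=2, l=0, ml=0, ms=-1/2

(c) has |ml| = 4 > l = 3, violating −l ≤ ml ≤ l.
The remaining sets (a), (b), (d) satisfy all four rules.

(c)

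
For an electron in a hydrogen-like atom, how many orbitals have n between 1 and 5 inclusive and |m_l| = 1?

For each n in the range, tally the orbitals obeying |m_l| = 1:
n=2 → 2; n=3 → 4; n=4 → 6; n=5 → 8.
Total orbitals: 2 + 4 + 6 + 8 = 20.

20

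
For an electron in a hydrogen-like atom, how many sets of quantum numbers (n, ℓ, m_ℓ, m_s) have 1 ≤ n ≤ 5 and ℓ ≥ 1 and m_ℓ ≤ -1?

40

Work shell by shell — for each n, count the (ℓ, m_ℓ) pairs that satisfy ℓ ≥ 1 and m_ℓ ≤ -1:
n=2 → 1; n=3 → 3; n=4 → 6; n=5 → 10.
Orbitals: 1 + 3 + 6 + 10 = 20. Including both spin states (m_s = ±1/2) gives 2 × 20 = 40 states.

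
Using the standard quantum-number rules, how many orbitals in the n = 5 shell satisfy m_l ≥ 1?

10

For n = 5, l ranges over 0 … 4.
Orbitals with m_l ≥ 1, by l: l=1 → 1; l=2 → 2; l=3 → 3; l=4 → 4.
Total orbitals: 1 + 2 + 3 + 4 = 10.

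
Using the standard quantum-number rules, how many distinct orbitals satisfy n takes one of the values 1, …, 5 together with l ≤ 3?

Go shell by shell, enumerating (l, m_l) with l ≤ 3:
n=1 → 1; n=2 → 4; n=3 → 9; n=4 → 16; n=5 → 16.
Total orbitals: 1 + 4 + 9 + 16 + 16 = 46.

46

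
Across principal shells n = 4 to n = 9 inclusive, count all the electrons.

542

Shell n has n² orbitals: 4²=16 + 5²=25 + 6²=36 + 7²=49 + 8²=64 + 9²=81 = 271 orbitals.
Two spin states per orbital: 2 × 271 = 542 electrons.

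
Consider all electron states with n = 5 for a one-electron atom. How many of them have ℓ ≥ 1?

Orbitals with ℓ ≥ 1, by ℓ: ℓ=1 → 3; ℓ=2 → 5; ℓ=3 → 7; ℓ=4 → 9.
Orbitals: 3 + 5 + 7 + 9 = 24. Each orbital carries two spin states, so 24 × 2 = 48 states.

48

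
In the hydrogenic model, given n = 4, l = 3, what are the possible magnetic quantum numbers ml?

-3, -2, -1, 0, 1, 2, 3

ml takes every integer from −l to +l. With l = 3 that gives the 7 values -3, -2, -1, 0, 1, 2, 3.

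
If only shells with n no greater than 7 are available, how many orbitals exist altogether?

Total orbitals = 1² + 2² + 3² + 4² + 5² + 6² + 7² = 140.

140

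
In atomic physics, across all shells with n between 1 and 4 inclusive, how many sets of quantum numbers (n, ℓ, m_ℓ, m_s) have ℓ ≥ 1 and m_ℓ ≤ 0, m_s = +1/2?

16

Go shell by shell, enumerating (ℓ, m_ℓ) with ℓ ≥ 1 and m_ℓ ≤ 0:
n=2 → 2; n=3 → 5; n=4 → 9.
Orbitals: 2 + 5 + 9 = 16. With m_s fixed to +1/2 there is one state per orbital, so 16 states.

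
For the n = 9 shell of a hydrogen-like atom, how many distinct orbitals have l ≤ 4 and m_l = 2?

Contributions: l=2 → 1; l=3 → 1; l=4 → 1.
Total orbitals: 1 + 1 + 1 = 3.

3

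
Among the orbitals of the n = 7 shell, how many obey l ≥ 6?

13

For n = 7, l ranges over 0 … 6.
The (l, m_l) pairs meeting l ≥ 6 give: l=6 → 13.
Total orbitals: 13.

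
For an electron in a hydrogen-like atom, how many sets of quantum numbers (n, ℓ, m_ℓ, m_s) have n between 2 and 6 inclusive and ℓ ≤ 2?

80

Per-shell orbital counts meeting the constraint:
n=2 → 4; n=3 → 9; n=4 → 9; n=5 → 9; n=6 → 9.
Orbitals: 4 + 9 + 9 + 9 + 9 = 40. Including both spin states (m_s = ±1/2) gives 2 × 40 = 80 states.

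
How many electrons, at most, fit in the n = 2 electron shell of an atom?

A shell holds 2n² electrons: 2 × 2² = 2 × 4 = 8.

8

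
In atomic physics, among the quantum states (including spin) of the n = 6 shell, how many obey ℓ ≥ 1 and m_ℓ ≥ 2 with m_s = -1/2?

Go through ℓ = 0, …, 5 (the values permitted for n = 6).
Per ℓ-value: ℓ=2 → 1; ℓ=3 → 2; ℓ=4 → 3; ℓ=5 → 4.
Orbitals: 1 + 2 + 3 + 4 = 10. With m_s fixed to a single value there is one state per orbital, giving 10 states.

10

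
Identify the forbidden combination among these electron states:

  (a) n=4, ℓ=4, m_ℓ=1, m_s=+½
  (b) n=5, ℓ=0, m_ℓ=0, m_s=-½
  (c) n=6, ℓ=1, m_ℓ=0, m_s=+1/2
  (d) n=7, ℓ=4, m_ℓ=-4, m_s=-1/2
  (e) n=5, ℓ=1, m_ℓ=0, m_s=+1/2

(a)

(a) has ℓ = 4 ≥ n = 4, violating 0 ≤ ℓ ≤ n−1.
The remaining sets (b), (c), (d), (e) satisfy all four rules.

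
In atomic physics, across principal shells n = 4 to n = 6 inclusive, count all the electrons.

154

Shell n has n² orbitals: 4²=16 + 5²=25 + 6²=36 = 77 orbitals.
Two spin states per orbital: 2 × 77 = 154 electrons.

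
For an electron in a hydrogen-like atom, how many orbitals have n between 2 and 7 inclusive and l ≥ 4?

62

Per-shell orbital counts meeting the constraint:
n=5 → 9; n=6 → 20; n=7 → 33.
Total orbitals: 9 + 20 + 33 = 62.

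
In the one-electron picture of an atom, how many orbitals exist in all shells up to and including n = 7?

Total orbitals = 1² + 2² + 3² + 4² + 5² + 6² + 7² = 140.

140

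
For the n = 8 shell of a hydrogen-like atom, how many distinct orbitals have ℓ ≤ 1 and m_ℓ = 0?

The (ℓ, m_ℓ) pairs meeting ℓ ≤ 1 and m_ℓ = 0 give: ℓ=0 → 1; ℓ=1 → 1.
Total orbitals: 1 + 1 = 2.

2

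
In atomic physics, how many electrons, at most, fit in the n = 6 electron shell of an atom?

72

A shell holds 2n² electrons: 2 × 6² = 2 × 36 = 72.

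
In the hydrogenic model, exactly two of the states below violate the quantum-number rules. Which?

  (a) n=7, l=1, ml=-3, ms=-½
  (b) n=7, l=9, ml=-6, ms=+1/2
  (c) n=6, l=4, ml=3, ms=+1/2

(a) has |ml| = 3 > l = 1, violating −l ≤ ml ≤ l.
(b) has l = 9 ≥ n = 7, violating 0 ≤ l ≤ n−1.
The remaining set (c) satisfies all four rules.

(a) and (b)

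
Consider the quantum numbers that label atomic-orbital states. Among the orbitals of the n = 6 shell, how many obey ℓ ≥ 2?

Contributions: ℓ=2 → 5; ℓ=3 → 7; ℓ=4 → 9; ℓ=5 → 11.
Total orbitals: 5 + 7 + 9 + 11 = 32.

32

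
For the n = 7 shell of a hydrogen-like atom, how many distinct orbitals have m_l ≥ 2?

For n = 7, l ranges over 0 … 6.
Per l-value: l=2 → 1; l=3 → 2; l=4 → 3; l=5 → 4; l=6 → 5.
Total orbitals: 1 + 2 + 3 + 4 + 5 = 15.

15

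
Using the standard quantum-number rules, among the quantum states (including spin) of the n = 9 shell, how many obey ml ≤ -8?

The n = 9 shell has l = 0 through 8; check each.
The (l, ml) pairs meeting ml ≤ -8 give: l=8 → 1.
Orbitals: 1. Each orbital carries two spin states, so 1 × 2 = 2 states.

2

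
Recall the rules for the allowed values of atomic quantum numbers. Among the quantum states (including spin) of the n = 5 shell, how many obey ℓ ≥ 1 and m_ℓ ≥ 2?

The n = 5 shell has ℓ = 0 through 4; check each.
The (ℓ, m_ℓ) pairs meeting ℓ ≥ 1 and m_ℓ ≥ 2 give: ℓ=2 → 1; ℓ=3 → 2; ℓ=4 → 3.
Orbitals: 1 + 2 + 3 = 6. Each orbital carries two spin states, so 6 × 2 = 12 states.

12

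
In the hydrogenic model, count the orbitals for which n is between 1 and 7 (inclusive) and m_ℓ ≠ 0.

112

For each n in the range, tally the orbitals obeying m_ℓ ≠ 0:
n=2 → 2; n=3 → 6; n=4 → 12; n=5 → 20; n=6 → 30; n=7 → 42.
Total orbitals: 2 + 6 + 12 + 20 + 30 + 42 = 112.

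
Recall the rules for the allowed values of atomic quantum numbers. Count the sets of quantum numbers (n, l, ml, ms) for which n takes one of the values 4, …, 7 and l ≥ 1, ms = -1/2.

122

Treat each shell separately and count matching orbitals:
n=4 → 15; n=5 → 24; n=6 → 35; n=7 → 48.
Orbitals: 15 + 24 + 35 + 48 = 122. With ms fixed to -1/2 there is one state per orbital, so 122 states.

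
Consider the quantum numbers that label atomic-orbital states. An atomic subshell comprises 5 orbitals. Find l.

2l+1 = 5 gives l = 2.

l = 2 (d)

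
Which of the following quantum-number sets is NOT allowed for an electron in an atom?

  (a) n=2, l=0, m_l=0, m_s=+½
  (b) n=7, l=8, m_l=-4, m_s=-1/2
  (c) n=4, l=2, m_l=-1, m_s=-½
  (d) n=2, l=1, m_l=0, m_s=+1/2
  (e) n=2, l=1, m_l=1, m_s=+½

(b) has l = 8 ≥ n = 7, violating 0 ≤ l ≤ n−1.
The remaining sets (a), (c), (d), (e) satisfy all four rules.

(b)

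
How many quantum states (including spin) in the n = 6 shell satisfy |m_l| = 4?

8

Go through l = 0, …, 5 (the values permitted for n = 6).
Per l-value: l=4 → 2; l=5 → 2.
Orbitals: 2 + 2 = 4. Each orbital carries two spin states, so 4 × 2 = 8 states.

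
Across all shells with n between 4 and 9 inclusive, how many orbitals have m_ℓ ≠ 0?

232

Count contributing orbitals for each principal shell:
n=4 → 12; n=5 → 20; n=6 → 30; n=7 → 42; n=8 → 56; n=9 → 72.
Total orbitals: 12 + 20 + 30 + 42 + 56 + 72 = 232.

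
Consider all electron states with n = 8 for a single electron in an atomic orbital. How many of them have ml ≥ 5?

12

For n = 8, l ranges over 0 … 7.
Contributions: l=5 → 1; l=6 → 2; l=7 → 3.
Orbitals: 1 + 2 + 3 = 6. Each orbital carries two spin states, so 6 × 2 = 12 states.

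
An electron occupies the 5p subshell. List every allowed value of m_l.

-1, 0, 1

The 5p subshell has l = 1, and m_l takes every integer from −l to +l. With l = 1 that gives the 3 values -1, 0, 1.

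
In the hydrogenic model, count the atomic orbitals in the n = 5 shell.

25

The n = 5 shell contains n² = 5² = 25 orbitals.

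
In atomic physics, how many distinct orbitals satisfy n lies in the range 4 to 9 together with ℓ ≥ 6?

86

Go shell by shell, enumerating (ℓ, m_ℓ) with ℓ ≥ 6:
n=7 → 13; n=8 → 28; n=9 → 45.
Total orbitals: 13 + 28 + 45 = 86.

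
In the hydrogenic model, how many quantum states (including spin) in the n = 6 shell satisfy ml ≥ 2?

For n = 6, l ranges over 0 … 5.
Per l-value: l=2 → 1; l=3 → 2; l=4 → 3; l=5 → 4.
Orbitals: 1 + 2 + 3 + 4 = 10. Each orbital carries two spin states, so 10 × 2 = 20 states.

20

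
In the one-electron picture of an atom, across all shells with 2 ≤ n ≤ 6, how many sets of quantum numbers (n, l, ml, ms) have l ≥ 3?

100

Treat each shell separately and count matching orbitals:
n=4 → 7; n=5 → 16; n=6 → 27.
Orbitals: 7 + 16 + 27 = 50. Including both spin states (ms = ±1/2) gives 2 × 50 = 100 states.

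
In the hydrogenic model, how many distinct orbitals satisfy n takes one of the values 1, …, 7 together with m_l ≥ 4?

Work shell by shell — for each n, count the (l, m_l) pairs that satisfy m_l ≥ 4:
n=5 → 1; n=6 → 3; n=7 → 6.
Total orbitals: 1 + 3 + 6 = 10.

10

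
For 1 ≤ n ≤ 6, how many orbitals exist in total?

91

Total orbitals = 1² + 2² + 3² + 4² + 5² + 6² = 91.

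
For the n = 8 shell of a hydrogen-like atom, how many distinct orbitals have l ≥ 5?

39

Go through l = 0, …, 7 (the values permitted for n = 8).
The (l, m_l) pairs meeting l ≥ 5 give: l=5 → 11; l=6 → 13; l=7 → 15.
Total orbitals: 11 + 13 + 15 = 39.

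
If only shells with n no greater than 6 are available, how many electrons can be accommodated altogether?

Total orbitals = 1² + 2² + 3² + 4² + 5² + 6² = 91. Doubling for spin gives 182 electrons.

182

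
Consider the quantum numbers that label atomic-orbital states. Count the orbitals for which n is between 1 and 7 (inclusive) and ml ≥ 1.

Treat each shell separately and count matching orbitals:
n=2 → 1; n=3 → 3; n=4 → 6; n=5 → 10; n=6 → 15; n=7 → 21.
Total orbitals: 1 + 3 + 6 + 10 + 15 + 21 = 56.

56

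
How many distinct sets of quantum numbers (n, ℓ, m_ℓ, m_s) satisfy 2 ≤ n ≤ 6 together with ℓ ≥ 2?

140

Per-shell orbital counts meeting the constraint:
n=3 → 5; n=4 → 12; n=5 → 21; n=6 → 32.
Orbitals: 5 + 12 + 21 + 32 = 70. Including both spin states (m_s = ±1/2) gives 2 × 70 = 140 states.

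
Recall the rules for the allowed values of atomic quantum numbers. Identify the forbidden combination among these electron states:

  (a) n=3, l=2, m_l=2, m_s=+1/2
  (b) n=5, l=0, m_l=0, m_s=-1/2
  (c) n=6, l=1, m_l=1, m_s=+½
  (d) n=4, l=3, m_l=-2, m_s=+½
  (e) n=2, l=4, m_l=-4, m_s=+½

(e)

(e) has l = 4 ≥ n = 2, violating 0 ≤ l ≤ n−1.
The remaining sets (a), (b), (c), (d) satisfy all four rules.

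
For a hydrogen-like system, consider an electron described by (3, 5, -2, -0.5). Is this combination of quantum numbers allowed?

The orbital quantum number must satisfy 0 ≤ ℓ ≤ n−1. With n = 3 the allowed ℓ values are 0, 1, 2, so ℓ = 5 is out of range.

Not allowed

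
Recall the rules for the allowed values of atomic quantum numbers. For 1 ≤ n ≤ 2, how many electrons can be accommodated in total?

10

Total orbitals = 1² + 2² = 5. Doubling for spin gives 10 electrons.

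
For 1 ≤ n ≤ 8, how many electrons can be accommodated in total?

408

Total orbitals = 1² + 2² + 3² + 4² + 5² + 6² + 7² + 8² = 204. Doubling for spin gives 408 electrons.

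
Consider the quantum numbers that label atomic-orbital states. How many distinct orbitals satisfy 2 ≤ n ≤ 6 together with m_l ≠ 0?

70

Work shell by shell — for each n, count the (l, m_l) pairs that satisfy m_l ≠ 0:
n=2 → 2; n=3 → 6; n=4 → 12; n=5 → 20; n=6 → 30.
Total orbitals: 2 + 6 + 12 + 20 + 30 = 70.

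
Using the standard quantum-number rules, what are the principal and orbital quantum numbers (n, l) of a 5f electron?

n = 5, l = 3

The leading integer gives n = 5; the letter 'f' means l = 3.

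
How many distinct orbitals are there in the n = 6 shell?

36

The n = 6 shell contains n² = 6² = 36 orbitals.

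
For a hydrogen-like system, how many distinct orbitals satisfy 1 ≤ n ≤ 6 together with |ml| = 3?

12

Go shell by shell, enumerating (l, ml) with |ml| = 3:
n=4 → 2; n=5 → 4; n=6 → 6.
Total orbitals: 2 + 4 + 6 = 12.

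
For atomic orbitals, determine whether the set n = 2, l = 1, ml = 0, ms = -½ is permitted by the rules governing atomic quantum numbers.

Yes

n = 2 is a positive integer. l = 1 satisfies 0 ≤ l ≤ n−1 = 1. ml = 0 lies in the range −l … +l (here −1 … 1). ms = -1/2 is one of ±1/2.
All four constraints are satisfied.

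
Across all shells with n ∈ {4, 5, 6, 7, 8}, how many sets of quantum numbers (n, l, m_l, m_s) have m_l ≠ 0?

For each n in the range, tally the orbitals obeying m_l ≠ 0:
n=4 → 12; n=5 → 20; n=6 → 30; n=7 → 42; n=8 → 56.
Orbitals: 12 + 20 + 30 + 42 + 56 = 160. Including both spin states (m_s = ±1/2) gives 2 × 160 = 320 states.

320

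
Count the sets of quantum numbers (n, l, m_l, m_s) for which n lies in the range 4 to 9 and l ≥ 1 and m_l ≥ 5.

Treat each shell separately and count matching orbitals:
n=6 → 1; n=7 → 3; n=8 → 6; n=9 → 10.
Orbitals: 1 + 3 + 6 + 10 = 20. Including both spin states (m_s = ±1/2) gives 2 × 20 = 40 states.

40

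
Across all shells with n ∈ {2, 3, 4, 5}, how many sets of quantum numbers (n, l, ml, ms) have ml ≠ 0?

80

Treat each shell separately and count matching orbitals:
n=2 → 2; n=3 → 6; n=4 → 12; n=5 → 20.
Orbitals: 2 + 6 + 12 + 20 = 40. Including both spin states (ms = ±1/2) gives 2 × 40 = 80 states.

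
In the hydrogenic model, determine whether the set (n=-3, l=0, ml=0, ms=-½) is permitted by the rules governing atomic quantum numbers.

Not allowed

The principal quantum number must be a positive integer (n ≥ 1), but here n = -3.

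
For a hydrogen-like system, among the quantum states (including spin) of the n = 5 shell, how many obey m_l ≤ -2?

12

Go through l = 0, …, 4 (the values permitted for n = 5).
Per l-value: l=2 → 1; l=3 → 2; l=4 → 3.
Orbitals: 1 + 2 + 3 = 6. Each orbital carries two spin states, so 6 × 2 = 12 states.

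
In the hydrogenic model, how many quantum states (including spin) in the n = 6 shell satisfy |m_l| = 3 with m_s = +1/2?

The n = 6 shell has l = 0 through 5; check each.
The (l, m_l) pairs meeting |m_l| = 3 give: l=3 → 2; l=4 → 2; l=5 → 2.
Orbitals: 2 + 2 + 2 = 6. With m_s fixed to a single value there is one state per orbital, giving 6 states.

6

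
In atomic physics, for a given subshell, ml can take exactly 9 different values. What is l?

l = 4

ml ranges over 2l+1 integers, so 2l+1 = 9 ⇒ l = 4.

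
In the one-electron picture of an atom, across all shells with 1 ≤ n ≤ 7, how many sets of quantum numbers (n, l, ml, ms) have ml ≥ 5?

Per-shell orbital counts meeting the constraint:
n=6 → 1; n=7 → 3.
Orbitals: 1 + 3 = 4. Including both spin states (ms = ±1/2) gives 2 × 4 = 8 states.

8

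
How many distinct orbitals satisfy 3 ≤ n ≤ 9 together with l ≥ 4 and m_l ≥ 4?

Count contributing orbitals for each principal shell:
n=5 → 1; n=6 → 3; n=7 → 6; n=8 → 10; n=9 → 15.
Total orbitals: 1 + 3 + 6 + 10 + 15 = 35.

35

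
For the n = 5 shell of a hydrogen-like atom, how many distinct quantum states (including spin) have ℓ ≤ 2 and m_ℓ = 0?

Go through ℓ = 0, …, 4 (the values permitted for n = 5).
Per ℓ-value: ℓ=0 → 1; ℓ=1 → 1; ℓ=2 → 1.
Orbitals: 1 + 1 + 1 = 3. Each orbital carries two spin states, so 3 × 2 = 6 states.

6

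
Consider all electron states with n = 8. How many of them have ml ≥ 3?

30

Orbitals with ml ≥ 3, by l: l=3 → 1; l=4 → 2; l=5 → 3; l=6 → 4; l=7 → 5.
Orbitals: 1 + 2 + 3 + 4 + 5 = 15. Each orbital carries two spin states, so 15 × 2 = 30 states.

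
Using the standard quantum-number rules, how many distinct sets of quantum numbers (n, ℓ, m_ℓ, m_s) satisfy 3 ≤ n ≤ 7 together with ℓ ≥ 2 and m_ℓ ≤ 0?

Per-shell orbital counts meeting the constraint:
n=3 → 3; n=4 → 7; n=5 → 12; n=6 → 18; n=7 → 25.
Orbitals: 3 + 7 + 12 + 18 + 25 = 65. Including both spin states (m_s = ±1/2) gives 2 × 65 = 130 states.

130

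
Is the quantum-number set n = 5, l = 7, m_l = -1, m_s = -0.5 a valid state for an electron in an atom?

The orbital quantum number must satisfy 0 ≤ l ≤ n−1. With n = 5 the allowed l values are 0, 1, 2, 3, 4, so l = 7 is out of range.

No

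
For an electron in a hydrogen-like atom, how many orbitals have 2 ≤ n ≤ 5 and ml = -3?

3

Count contributing orbitals for each principal shell:
n=4 → 1; n=5 → 2.
Total orbitals: 1 + 2 = 3.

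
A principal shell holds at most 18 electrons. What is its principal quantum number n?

2n² = 18 ⇒ n² = 9 ⇒ n = 3.

n = 3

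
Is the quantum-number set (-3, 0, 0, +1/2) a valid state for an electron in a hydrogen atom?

Not allowed

The principal quantum number must be a positive integer (n ≥ 1), but here n = -3.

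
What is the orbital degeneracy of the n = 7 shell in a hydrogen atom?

The n = 7 shell contains n² = 7² = 49 orbitals.

49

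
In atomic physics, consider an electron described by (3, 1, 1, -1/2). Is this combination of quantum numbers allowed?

n = 3 is a positive integer. l = 1 satisfies 0 ≤ l ≤ n−1 = 2. m_l = 1 lies in the range −l … +l (here −1 … 1). m_s = -1/2 is one of ±1/2.
All four constraints are satisfied.

Yes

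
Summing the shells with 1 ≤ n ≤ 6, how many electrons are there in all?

Shell n has n² orbitals: 1²=1 + 2²=4 + 3²=9 + 4²=16 + 5²=25 + 6²=36 = 91 orbitals.
Two spin states per orbital: 2 × 91 = 182 electrons.

182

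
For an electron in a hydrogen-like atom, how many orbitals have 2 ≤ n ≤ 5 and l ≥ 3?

23

Go shell by shell, enumerating (l, m_l) with l ≥ 3:
n=4 → 7; n=5 → 16.
Total orbitals: 7 + 16 = 23.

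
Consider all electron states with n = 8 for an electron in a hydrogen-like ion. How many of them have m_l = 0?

Go through l = 0, …, 7 (the values permitted for n = 8).
Orbitals with m_l = 0, by l: l=0 → 1; l=1 → 1; l=2 → 1; l=3 → 1; l=4 → 1; l=5 → 1; l=6 → 1; l=7 → 1.
Orbitals: 1 + 1 + 1 + 1 + 1 + 1 + 1 + 1 = 8. Each orbital carries two spin states, so 8 × 2 = 16 states.

16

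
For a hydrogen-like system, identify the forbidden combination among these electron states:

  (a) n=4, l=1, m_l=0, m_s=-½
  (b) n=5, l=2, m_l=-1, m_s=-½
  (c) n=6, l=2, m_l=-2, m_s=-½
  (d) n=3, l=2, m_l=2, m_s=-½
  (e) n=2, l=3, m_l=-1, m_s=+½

(e) has l = 3 ≥ n = 2, violating 0 ≤ l ≤ n−1.
The remaining sets (a), (b), (c), (d) satisfy all four rules.

(e)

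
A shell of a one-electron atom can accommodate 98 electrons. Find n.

2n² = 98 ⇒ n² = 49 ⇒ n = 7.

n = 7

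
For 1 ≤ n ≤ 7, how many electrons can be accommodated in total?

Total orbitals = 1² + 2² + 3² + 4² + 5² + 6² + 7² = 140. Doubling for spin gives 280 electrons.

280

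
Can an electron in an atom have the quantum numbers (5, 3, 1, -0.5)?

n = 5 is a positive integer. ℓ = 3 satisfies 0 ≤ ℓ ≤ n−1 = 4. m_ℓ = 1 lies in the range −ℓ … +ℓ (here −3 … 3). m_s = -1/2 is one of ±1/2.
All four constraints are satisfied.

Valid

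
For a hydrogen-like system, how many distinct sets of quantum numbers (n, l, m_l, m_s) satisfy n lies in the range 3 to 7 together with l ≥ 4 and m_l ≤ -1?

Treat each shell separately and count matching orbitals:
n=5 → 4; n=6 → 9; n=7 → 15.
Orbitals: 4 + 9 + 15 = 28. Including both spin states (m_s = ±1/2) gives 2 × 28 = 56 states.

56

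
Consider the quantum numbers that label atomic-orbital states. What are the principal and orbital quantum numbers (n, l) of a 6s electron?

The leading integer gives n = 6; the letter 's' means l = 0.

n = 6, l = 0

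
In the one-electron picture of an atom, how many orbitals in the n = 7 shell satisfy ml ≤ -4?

The n = 7 shell has l = 0 through 6; check each.
The (l, ml) pairs meeting ml ≤ -4 give: l=4 → 1; l=5 → 2; l=6 → 3.
Total orbitals: 1 + 2 + 3 = 6.

6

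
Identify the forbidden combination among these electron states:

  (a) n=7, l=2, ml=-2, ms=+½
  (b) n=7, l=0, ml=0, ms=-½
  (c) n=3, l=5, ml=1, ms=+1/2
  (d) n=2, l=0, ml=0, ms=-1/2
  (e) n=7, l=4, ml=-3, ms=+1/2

(c)

(c) has l = 5 ≥ n = 3, violating 0 ≤ l ≤ n−1.
The remaining sets (a), (b), (d), (e) satisfy all four rules.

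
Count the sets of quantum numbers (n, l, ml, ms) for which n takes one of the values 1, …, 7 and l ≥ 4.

124

Count contributing orbitals for each principal shell:
n=5 → 9; n=6 → 20; n=7 → 33.
Orbitals: 9 + 20 + 33 = 62. Including both spin states (ms = ±1/2) gives 2 × 62 = 124 states.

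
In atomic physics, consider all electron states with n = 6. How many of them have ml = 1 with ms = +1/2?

Per l-value: l=1 → 1; l=2 → 1; l=3 → 1; l=4 → 1; l=5 → 1.
Orbitals: 1 + 1 + 1 + 1 + 1 = 5. With ms fixed to a single value there is one state per orbital, giving 5 states.

5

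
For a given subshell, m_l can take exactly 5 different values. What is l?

l = 2

m_l ranges over 2l+1 integers, so 2l+1 = 5 ⇒ l = 2.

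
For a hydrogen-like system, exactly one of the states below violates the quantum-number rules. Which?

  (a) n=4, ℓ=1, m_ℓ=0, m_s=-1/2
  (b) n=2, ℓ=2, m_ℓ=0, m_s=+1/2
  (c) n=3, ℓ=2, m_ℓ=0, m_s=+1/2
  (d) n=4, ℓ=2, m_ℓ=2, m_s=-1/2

(b) has ℓ = 2 ≥ n = 2, violating 0 ≤ ℓ ≤ n−1.
The remaining sets (a), (c), (d) satisfy all four rules.

(b)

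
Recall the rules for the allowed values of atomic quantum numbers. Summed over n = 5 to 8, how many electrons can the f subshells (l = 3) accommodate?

An f subshell (l = 3) exists for every n ≥ 4, so shells n = 5, 6, 7, 8 each contribute one — 4 subshells.
Since each f subshell holds 2(2·3+1) = 14 electrons, the total is 4 × 14 = 56.

56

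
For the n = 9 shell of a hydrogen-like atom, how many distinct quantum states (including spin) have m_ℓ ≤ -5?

20

Contributions: ℓ=5 → 1; ℓ=6 → 2; ℓ=7 → 3; ℓ=8 → 4.
Orbitals: 1 + 2 + 3 + 4 = 10. Each orbital carries two spin states, so 10 × 2 = 20 states.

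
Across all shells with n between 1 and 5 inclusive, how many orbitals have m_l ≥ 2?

10

Work shell by shell — for each n, count the (l, m_l) pairs that satisfy m_l ≥ 2:
n=3 → 1; n=4 → 3; n=5 → 6.
Total orbitals: 1 + 3 + 6 = 10.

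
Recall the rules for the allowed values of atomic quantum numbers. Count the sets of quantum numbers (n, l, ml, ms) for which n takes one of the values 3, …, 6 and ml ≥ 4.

Go shell by shell, enumerating (l, ml) with ml ≥ 4:
n=5 → 1; n=6 → 3.
Orbitals: 1 + 3 = 4. Including both spin states (ms = ±1/2) gives 2 × 4 = 8 states.

8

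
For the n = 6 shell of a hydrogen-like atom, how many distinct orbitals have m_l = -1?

5

The n = 6 shell has l = 0 through 5; check each.
The (l, m_l) pairs meeting m_l = -1 give: l=1 → 1; l=2 → 1; l=3 → 1; l=4 → 1; l=5 → 1.
Total orbitals: 1 + 1 + 1 + 1 + 1 = 5.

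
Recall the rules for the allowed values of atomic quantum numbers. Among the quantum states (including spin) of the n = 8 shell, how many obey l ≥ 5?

Contributions: l=5 → 11; l=6 → 13; l=7 → 15.
Orbitals: 11 + 13 + 15 = 39. Each orbital carries two spin states, so 39 × 2 = 78 states.

78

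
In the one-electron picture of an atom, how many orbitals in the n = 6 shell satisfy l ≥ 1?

With n = 6 the allowed l are 0, 1, …, 5.
The (l, m_l) pairs meeting l ≥ 1 give: l=1 → 3; l=2 → 5; l=3 → 7; l=4 → 9; l=5 → 11.
Total orbitals: 3 + 5 + 7 + 9 + 11 = 35.

35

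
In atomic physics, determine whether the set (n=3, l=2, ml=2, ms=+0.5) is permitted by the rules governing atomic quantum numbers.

Yes

n = 3 is a positive integer. l = 2 satisfies 0 ≤ l ≤ n−1 = 2. ml = 2 lies in the range −l … +l (here −2 … 2). ms = +1/2 is one of ±1/2.
All four constraints are satisfied.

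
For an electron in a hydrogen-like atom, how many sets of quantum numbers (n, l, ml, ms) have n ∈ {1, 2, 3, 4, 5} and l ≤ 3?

Treat each shell separately and count matching orbitals:
n=1 → 1; n=2 → 4; n=3 → 9; n=4 → 16; n=5 → 16.
Orbitals: 1 + 4 + 9 + 16 + 16 = 46. Including both spin states (ms = ±1/2) gives 2 × 46 = 92 states.

92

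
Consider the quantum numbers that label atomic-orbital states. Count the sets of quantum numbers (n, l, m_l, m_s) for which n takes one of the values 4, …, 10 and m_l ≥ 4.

Treat each shell separately and count matching orbitals:
n=5 → 1; n=6 → 3; n=7 → 6; n=8 → 10; n=9 → 15; n=10 → 21.
Orbitals: 1 + 3 + 6 + 10 + 15 + 21 = 56. Including both spin states (m_s = ±1/2) gives 2 × 56 = 112 states.

112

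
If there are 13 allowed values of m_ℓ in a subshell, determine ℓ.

ℓ = 6 (i)

m_ℓ ranges over 2ℓ+1 integers, so 2ℓ+1 = 13 ⇒ ℓ = 6.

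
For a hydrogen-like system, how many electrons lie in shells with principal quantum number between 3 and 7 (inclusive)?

Shell n has n² orbitals: 3²=9 + 4²=16 + 5²=25 + 6²=36 + 7²=49 = 135 orbitals.
Two spin states per orbital: 2 × 135 = 270 electrons.

270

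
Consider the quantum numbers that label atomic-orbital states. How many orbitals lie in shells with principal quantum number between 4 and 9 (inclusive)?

Shell n has n² orbitals: 4²=16 + 5²=25 + 6²=36 + 7²=49 + 8²=64 + 9²=81 = 271 orbitals.

271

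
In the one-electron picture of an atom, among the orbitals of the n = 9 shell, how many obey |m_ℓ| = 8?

The n = 9 shell has ℓ = 0 through 8; check each.
Per ℓ-value: ℓ=8 → 2.
Total orbitals: 2.

2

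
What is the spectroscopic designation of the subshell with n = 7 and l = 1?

l = 1 corresponds to the letter 'p', so the subshell is 7p.

7p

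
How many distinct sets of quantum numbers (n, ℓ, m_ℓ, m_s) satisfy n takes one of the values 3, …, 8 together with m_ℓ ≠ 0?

332

Count contributing orbitals for each principal shell:
n=3 → 6; n=4 → 12; n=5 → 20; n=6 → 30; n=7 → 42; n=8 → 56.
Orbitals: 6 + 12 + 20 + 30 + 42 + 56 = 166. Including both spin states (m_s = ±1/2) gives 2 × 166 = 332 states.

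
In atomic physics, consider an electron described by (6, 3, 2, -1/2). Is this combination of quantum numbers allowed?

n = 6 is a positive integer. l = 3 satisfies 0 ≤ l ≤ n−1 = 5. m_l = 2 lies in the range −l … +l (here −3 … 3). m_s = -1/2 is one of ±1/2.
All four constraints are satisfied.

Yes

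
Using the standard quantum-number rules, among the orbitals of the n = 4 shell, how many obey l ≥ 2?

The n = 4 shell has l = 0 through 3; check each.
Per l-value: l=2 → 5; l=3 → 7.
Total orbitals: 5 + 7 = 12.

12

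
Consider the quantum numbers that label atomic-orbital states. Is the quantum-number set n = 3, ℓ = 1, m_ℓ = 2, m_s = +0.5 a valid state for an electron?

Not allowed

The magnetic quantum number must satisfy −ℓ ≤ m_ℓ ≤ ℓ. With ℓ = 1, m_ℓ can only be -1, 0, 1, so m_ℓ = 2 is forbidden.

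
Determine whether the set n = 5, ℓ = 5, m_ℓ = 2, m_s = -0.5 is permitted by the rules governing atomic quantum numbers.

The orbital quantum number must satisfy 0 ≤ ℓ ≤ n−1. With n = 5 the allowed ℓ values are 0, 1, 2, 3, 4, so ℓ = 5 is out of range.

No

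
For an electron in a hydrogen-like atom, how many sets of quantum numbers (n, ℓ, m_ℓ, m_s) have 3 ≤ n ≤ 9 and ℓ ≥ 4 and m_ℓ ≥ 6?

20

Count contributing orbitals for each principal shell:
n=7 → 1; n=8 → 3; n=9 → 6.
Orbitals: 1 + 3 + 6 = 10. Including both spin states (m_s = ±1/2) gives 2 × 10 = 20 states.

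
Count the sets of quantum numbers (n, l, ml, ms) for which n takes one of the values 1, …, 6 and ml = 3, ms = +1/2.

For each n in the range, tally the orbitals obeying ml = 3:
n=4 → 1; n=5 → 2; n=6 → 3.
Orbitals: 1 + 2 + 3 = 6. With ms fixed to +1/2 there is one state per orbital, so 6 states.

6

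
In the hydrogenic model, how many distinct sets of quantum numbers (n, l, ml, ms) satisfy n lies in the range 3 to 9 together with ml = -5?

20

Per-shell orbital counts meeting the constraint:
n=6 → 1; n=7 → 2; n=8 → 3; n=9 → 4.
Orbitals: 1 + 2 + 3 + 4 = 10. Including both spin states (ms = ±1/2) gives 2 × 10 = 20 states.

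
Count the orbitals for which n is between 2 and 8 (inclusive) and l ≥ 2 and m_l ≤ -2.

56

For each n in the range, tally the orbitals obeying l ≥ 2 and m_l ≤ -2:
n=3 → 1; n=4 → 3; n=5 → 6; n=6 → 10; n=7 → 15; n=8 → 21.
Total orbitals: 1 + 3 + 6 + 10 + 15 + 21 = 56.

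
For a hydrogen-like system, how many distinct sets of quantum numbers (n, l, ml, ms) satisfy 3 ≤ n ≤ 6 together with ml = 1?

Go shell by shell, enumerating (l, ml) with ml = 1:
n=3 → 2; n=4 → 3; n=5 → 4; n=6 → 5.
Orbitals: 2 + 3 + 4 + 5 = 14. Including both spin states (ms = ±1/2) gives 2 × 14 = 28 states.

28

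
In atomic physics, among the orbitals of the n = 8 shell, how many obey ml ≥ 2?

The n = 8 shell has l = 0 through 7; check each.
Contributions: l=2 → 1; l=3 → 2; l=4 → 3; l=5 → 4; l=6 → 5; l=7 → 6.
Total orbitals: 1 + 2 + 3 + 4 + 5 + 6 = 21.

21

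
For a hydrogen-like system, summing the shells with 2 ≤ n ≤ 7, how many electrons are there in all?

Shell n has n² orbitals: 2²=4 + 3²=9 + 4²=16 + 5²=25 + 6²=36 + 7²=49 = 139 orbitals.
Two spin states per orbital: 2 × 139 = 278 electrons.

278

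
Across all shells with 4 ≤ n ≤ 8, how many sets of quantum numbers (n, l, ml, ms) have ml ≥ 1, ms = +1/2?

80

Go shell by shell, enumerating (l, ml) with ml ≥ 1:
n=4 → 6; n=5 → 10; n=6 → 15; n=7 → 21; n=8 → 28.
Orbitals: 6 + 10 + 15 + 21 + 28 = 80. With ms fixed to +1/2 there is one state per orbital, so 80 states.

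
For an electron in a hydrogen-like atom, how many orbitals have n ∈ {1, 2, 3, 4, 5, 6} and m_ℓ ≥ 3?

For each n in the range, tally the orbitals obeying m_ℓ ≥ 3:
n=4 → 1; n=5 → 3; n=6 → 6.
Total orbitals: 1 + 3 + 6 = 10.

10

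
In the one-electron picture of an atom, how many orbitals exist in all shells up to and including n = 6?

91

Total orbitals = 1² + 2² + 3² + 4² + 5² + 6² = 91.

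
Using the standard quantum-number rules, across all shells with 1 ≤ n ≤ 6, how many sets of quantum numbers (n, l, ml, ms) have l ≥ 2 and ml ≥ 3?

Work shell by shell — for each n, count the (l, ml) pairs that satisfy l ≥ 2 and ml ≥ 3:
n=4 → 1; n=5 → 3; n=6 → 6.
Orbitals: 1 + 3 + 6 = 10. Including both spin states (ms = ±1/2) gives 2 × 10 = 20 states.

20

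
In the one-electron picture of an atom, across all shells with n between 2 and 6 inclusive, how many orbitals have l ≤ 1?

20

Count contributing orbitals for each principal shell:
n=2 → 4; n=3 → 4; n=4 → 4; n=5 → 4; n=6 → 4.
Total orbitals: 4 + 4 + 4 + 4 + 4 = 20.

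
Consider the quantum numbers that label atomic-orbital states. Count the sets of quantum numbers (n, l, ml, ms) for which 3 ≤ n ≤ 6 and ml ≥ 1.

Treat each shell separately and count matching orbitals:
n=3 → 3; n=4 → 6; n=5 → 10; n=6 → 15.
Orbitals: 3 + 6 + 10 + 15 = 34. Including both spin states (ms = ±1/2) gives 2 × 34 = 68 states.

68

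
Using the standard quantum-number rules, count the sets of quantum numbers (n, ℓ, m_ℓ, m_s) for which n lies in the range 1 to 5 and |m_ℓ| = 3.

12

Per-shell orbital counts meeting the constraint:
n=4 → 2; n=5 → 4.
Orbitals: 2 + 4 = 6. Including both spin states (m_s = ±1/2) gives 2 × 6 = 12 states.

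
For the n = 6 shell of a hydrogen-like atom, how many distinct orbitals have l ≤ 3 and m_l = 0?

4

The (l, m_l) pairs meeting l ≤ 3 and m_l = 0 give: l=0 → 1; l=1 → 1; l=2 → 1; l=3 → 1.
Total orbitals: 1 + 1 + 1 + 1 = 4.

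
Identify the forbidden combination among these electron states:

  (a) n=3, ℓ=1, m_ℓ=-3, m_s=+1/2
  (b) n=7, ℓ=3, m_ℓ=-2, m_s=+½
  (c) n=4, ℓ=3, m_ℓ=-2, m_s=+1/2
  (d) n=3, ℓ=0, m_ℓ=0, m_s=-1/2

(a) has |m_ℓ| = 3 > ℓ = 1, violating −ℓ ≤ m_ℓ ≤ ℓ.
The remaining sets (b), (c), (d) satisfy all four rules.

(a)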